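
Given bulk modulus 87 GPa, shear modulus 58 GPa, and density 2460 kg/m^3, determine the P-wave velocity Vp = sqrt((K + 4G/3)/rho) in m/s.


First compute the effective modulus:
K + 4G/3 = 87e9 + 4*58e9/3 = 164333333333.33 Pa
Then divide by density:
164333333333.33 / 2460 = 66802168.0217 Pa/(kg/m^3)
Take the square root:
Vp = sqrt(66802168.0217) = 8173.26 m/s

8173.26


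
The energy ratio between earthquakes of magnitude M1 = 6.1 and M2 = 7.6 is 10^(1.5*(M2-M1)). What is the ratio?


M2 - M1 = 7.6 - 6.1 = 1.5
1.5 * 1.5 = 2.25
ratio = 10^2.25 = 177.83

177.83


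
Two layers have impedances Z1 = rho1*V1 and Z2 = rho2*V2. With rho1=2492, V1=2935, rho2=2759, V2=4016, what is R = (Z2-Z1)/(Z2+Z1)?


Z1 = 2492 * 2935 = 7314020
Z2 = 2759 * 4016 = 11080144
R = (11080144 - 7314020) / (11080144 + 7314020) = 3766124 / 18394164 = 0.2047

0.2047


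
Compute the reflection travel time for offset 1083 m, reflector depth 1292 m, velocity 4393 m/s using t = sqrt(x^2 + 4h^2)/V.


x^2 + 4h^2 = 1083^2 + 4*1292^2 = 1172889 + 6677056 = 7849945
sqrt(7849945) = 2801.7753
t = 2801.7753 / 4393 = 0.6378 s

0.6378


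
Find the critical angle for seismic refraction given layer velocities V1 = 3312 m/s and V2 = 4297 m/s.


V1/V2 = 3312/4297 = 0.77077
theta_c = arcsin(0.77077) = 50.4231 degrees

50.4231


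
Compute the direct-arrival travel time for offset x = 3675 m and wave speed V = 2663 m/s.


t = x / V
= 3675 / 2663
= 1.38 s

1.38


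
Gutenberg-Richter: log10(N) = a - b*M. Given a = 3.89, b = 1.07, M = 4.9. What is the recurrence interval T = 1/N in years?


log10(N) = 3.89 - 1.07*4.9 = -1.353
N = 10^-1.353 = 0.044361
T = 1/N = 1/0.044361 = 22.5424 years

22.5424


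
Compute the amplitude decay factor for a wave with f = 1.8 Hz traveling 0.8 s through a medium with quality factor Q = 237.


pi*f*t/Q = pi*1.8*0.8/237 = 0.019088
A/A0 = exp(-0.019088) = 0.981093

0.981093


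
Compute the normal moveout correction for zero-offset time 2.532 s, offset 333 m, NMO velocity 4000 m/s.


x/Vnmo = 333/4000 = 0.08325
(x/Vnmo)^2 = 0.006931
t0^2 = 6.411024
sqrt(6.411024 + 0.006931) = 2.533368
dt = 2.533368 - 2.532 = 0.001368

0.001368


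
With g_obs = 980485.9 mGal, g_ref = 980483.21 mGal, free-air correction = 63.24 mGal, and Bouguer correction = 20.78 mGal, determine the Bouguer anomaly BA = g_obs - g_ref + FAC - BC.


BA = g_obs - g_ref + FAC - BC
= 980485.9 - 980483.21 + 63.24 - 20.78
= 45.15 mGal

45.15


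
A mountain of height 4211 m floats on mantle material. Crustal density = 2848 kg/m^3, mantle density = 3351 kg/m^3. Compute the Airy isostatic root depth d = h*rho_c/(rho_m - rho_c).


rho_m - rho_c = 3351 - 2848 = 503
d = 4211 * 2848 / 503
= 11992928 / 503
= 23842.8 m

23842.8


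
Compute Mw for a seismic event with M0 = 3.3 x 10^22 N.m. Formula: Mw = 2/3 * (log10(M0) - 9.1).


log10(M0) = log10(3.3 x 10^22) = 22.5185
Mw = 2/3 * (22.5185 - 9.1)
= 2/3 * 13.4185
= 8.95

8.95


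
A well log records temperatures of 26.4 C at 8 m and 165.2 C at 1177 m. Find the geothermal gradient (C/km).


dT = 165.2 - 26.4 = 138.8 C
dz = 1177 - 8 = 1169 m
gradient = dT/dz * 1000 = 138.8/1169 * 1000 = 118.734 C/km

118.734


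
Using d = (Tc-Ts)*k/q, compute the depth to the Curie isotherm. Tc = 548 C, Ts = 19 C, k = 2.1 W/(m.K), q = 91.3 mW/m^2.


T_Curie - T_surf = 548 - 19 = 529 C
Convert q to W/m^2: 91.3 mW/m^2 = 0.0913 W/m^2
d = 529 * 2.1 / 0.0913 = 12167.58 m

12167.58


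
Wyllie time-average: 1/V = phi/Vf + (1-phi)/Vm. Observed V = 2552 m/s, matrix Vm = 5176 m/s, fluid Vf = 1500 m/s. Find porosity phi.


1/V - 1/Vm = 1/2552 - 1/5176 = 0.00019865
1/Vf - 1/Vm = 1/1500 - 1/5176 = 0.00047347
phi = 0.00019865 / 0.00047347 = 0.4196

0.4196


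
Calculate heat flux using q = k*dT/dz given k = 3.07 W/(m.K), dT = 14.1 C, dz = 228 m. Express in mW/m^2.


q = k * dT / dz * 1000
= 3.07 * 14.1 / 228 * 1000
= 0.189855 * 1000
= 189.8553 mW/m^2

189.8553


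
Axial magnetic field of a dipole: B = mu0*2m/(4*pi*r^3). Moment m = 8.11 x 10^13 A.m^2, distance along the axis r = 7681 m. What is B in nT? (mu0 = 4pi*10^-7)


m = 8.11 x 10^13 = 81100000000000 A.m^2
2m = 162200000000000 A.m^2
r^3 = 7681^3 = 453161802241
B = (4pi*10^-7) * 162200000000000 / (4*pi * 453161802241) * 1e9
= 203826531.364906 / 5694599155231.34 * 1e9
= 35792.955 nT

35792.955


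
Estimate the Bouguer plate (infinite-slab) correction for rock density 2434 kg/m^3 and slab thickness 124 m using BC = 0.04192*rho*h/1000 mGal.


BC = 0.04192 * rho * h / 1000
= 0.04192 * 2434 * 124 / 1000
= 12.6521 mGal

12.6521


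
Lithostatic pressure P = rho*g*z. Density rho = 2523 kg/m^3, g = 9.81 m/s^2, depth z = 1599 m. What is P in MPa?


P = rho * g * z / 1e6
= 2523 * 9.81 * 1599 / 1e6
= 39576257.37 / 1e6
= 39.5763 MPa

39.5763


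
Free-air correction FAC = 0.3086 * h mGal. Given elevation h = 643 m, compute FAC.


FAC = 0.3086 * h
= 0.3086 * 643
= 198.4298 mGal

198.4298


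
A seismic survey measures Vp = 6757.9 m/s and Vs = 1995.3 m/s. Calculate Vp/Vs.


Vp/Vs = 6757.9 / 1995.3
= 3.3869

3.3869


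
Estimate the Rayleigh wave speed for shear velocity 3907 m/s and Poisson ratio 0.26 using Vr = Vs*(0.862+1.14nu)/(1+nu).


Numerator factor = 0.862 + 1.14*0.26 = 1.1584
Denominator = 1 + 0.26 = 1.26
Vr = 3907 * 1.1584 / 1.26 = 3591.96 m/s

3591.96


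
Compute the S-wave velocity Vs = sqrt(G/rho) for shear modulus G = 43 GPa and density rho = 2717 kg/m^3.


Convert G to Pa: G = 43e9 Pa
Compute G/rho = 43e9 / 2717 = 15826278.9842
Vs = sqrt(15826278.9842) = 3978.23 m/s

3978.23


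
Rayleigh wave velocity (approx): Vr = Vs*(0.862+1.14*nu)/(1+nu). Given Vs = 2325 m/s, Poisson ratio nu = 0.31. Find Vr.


Numerator factor = 0.862 + 1.14*0.31 = 1.2154
Denominator = 1 + 0.31 = 1.31
Vr = 2325 * 1.2154 / 1.31 = 2157.1 m/s

2157.1


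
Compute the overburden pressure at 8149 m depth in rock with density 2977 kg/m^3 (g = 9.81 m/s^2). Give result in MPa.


P = rho * g * z / 1e6
= 2977 * 9.81 * 8149 / 1e6
= 237986411.13 / 1e6
= 237.9864 MPa

237.9864


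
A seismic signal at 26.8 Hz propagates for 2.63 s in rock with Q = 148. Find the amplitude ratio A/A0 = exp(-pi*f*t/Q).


pi*f*t/Q = pi*26.8*2.63/148 = 1.496162
A/A0 = exp(-1.496162) = 0.223988

0.223988


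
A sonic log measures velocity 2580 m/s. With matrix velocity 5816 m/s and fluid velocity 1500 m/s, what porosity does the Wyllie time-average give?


1/V - 1/Vm = 1/2580 - 1/5816 = 0.00021566
1/Vf - 1/Vm = 1/1500 - 1/5816 = 0.00049473
phi = 0.00021566 / 0.00049473 = 0.4359

0.4359


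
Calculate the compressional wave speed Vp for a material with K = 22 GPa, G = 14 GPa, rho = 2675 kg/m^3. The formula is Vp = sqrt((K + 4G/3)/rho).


First compute the effective modulus:
K + 4G/3 = 22e9 + 4*14e9/3 = 40666666666.67 Pa
Then divide by density:
40666666666.67 / 2675 = 15202492.2118 Pa/(kg/m^3)
Take the square root:
Vp = sqrt(15202492.2118) = 3899.04 m/s

3899.04


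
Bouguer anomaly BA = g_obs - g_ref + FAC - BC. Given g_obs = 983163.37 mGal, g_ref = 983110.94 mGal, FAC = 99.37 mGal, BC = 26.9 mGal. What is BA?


BA = g_obs - g_ref + FAC - BC
= 983163.37 - 983110.94 + 99.37 - 26.9
= 124.9 mGal

124.9


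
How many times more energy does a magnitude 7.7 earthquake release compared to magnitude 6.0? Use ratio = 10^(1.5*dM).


M2 - M1 = 7.7 - 6.0 = 1.7
1.5 * 1.7 = 2.55
ratio = 10^2.55 = 354.81

354.81


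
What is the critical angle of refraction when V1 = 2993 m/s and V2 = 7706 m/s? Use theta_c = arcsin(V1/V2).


V1/V2 = 2993/7706 = 0.388399
theta_c = arcsin(0.388399) = 22.8549 degrees

22.8549


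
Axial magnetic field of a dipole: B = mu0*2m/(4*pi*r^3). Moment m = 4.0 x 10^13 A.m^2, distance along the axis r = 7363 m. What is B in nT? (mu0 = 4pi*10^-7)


m = 4.0 x 10^13 = 40000000000000 A.m^2
2m = 80000000000000 A.m^2
r^3 = 7363^3 = 399175981147
B = (4pi*10^-7) * 80000000000000 / (4*pi * 399175981147) * 1e9
= 100530964.914873 / 5016193319443.65 * 1e9
= 20041.286 nT

20041.286


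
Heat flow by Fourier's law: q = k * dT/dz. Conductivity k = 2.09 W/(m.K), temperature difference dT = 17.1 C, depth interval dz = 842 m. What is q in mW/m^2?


q = k * dT / dz * 1000
= 2.09 * 17.1 / 842 * 1000
= 0.042445 * 1000
= 42.4454 mW/m^2

42.4454


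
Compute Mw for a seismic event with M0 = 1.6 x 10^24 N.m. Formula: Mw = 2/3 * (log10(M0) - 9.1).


log10(M0) = log10(1.6 x 10^24) = 24.2041
Mw = 2/3 * (24.2041 - 9.1)
= 2/3 * 15.1041
= 10.07

10.07


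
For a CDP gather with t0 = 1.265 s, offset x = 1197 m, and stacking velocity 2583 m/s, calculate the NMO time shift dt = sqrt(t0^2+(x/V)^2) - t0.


x/Vnmo = 1197/2583 = 0.463415
(x/Vnmo)^2 = 0.214753
t0^2 = 1.600225
sqrt(1.600225 + 0.214753) = 1.347211
dt = 1.347211 - 1.265 = 0.082211

0.082211


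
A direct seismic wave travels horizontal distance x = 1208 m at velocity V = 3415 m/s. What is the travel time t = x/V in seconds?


t = x / V
= 1208 / 3415
= 0.3537 s

0.3537


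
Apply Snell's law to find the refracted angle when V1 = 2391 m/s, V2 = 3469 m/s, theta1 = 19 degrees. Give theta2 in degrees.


sin(theta1) = sin(19 deg) = 0.325568
sin(theta2) = V2/V1 * sin(theta1) = 3469/2391 * 0.325568 = 0.472353
theta2 = arcsin(0.472353) = 28.1871 degrees

28.1871


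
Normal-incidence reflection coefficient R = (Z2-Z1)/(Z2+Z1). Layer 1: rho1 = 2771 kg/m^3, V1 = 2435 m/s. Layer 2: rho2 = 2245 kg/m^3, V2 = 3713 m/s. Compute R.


Z1 = 2771 * 2435 = 6747385
Z2 = 2245 * 3713 = 8335685
R = (8335685 - 6747385) / (8335685 + 6747385) = 1588300 / 15083070 = 0.1053

0.1053


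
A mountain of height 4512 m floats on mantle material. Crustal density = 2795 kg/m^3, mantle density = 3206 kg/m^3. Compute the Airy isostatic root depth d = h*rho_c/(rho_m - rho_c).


rho_m - rho_c = 3206 - 2795 = 411
d = 4512 * 2795 / 411
= 12611040 / 411
= 30683.8 m

30683.8


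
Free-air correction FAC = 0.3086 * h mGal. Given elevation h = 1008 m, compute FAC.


FAC = 0.3086 * h
= 0.3086 * 1008
= 311.0688 mGal

311.0688


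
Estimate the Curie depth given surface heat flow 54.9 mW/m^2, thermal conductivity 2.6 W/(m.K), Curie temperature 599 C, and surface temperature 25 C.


T_Curie - T_surf = 599 - 25 = 574 C
Convert q to W/m^2: 54.9 mW/m^2 = 0.0549 W/m^2
d = 574 * 2.6 / 0.0549 = 27183.97 m

27183.97


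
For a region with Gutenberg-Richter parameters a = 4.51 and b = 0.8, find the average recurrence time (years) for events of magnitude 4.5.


log10(N) = 4.51 - 0.8*4.5 = 0.91
N = 10^0.91 = 8.128305
T = 1/N = 1/8.128305 = 0.123 years

0.123


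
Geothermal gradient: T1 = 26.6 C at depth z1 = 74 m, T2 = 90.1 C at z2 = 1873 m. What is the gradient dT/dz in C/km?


dT = 90.1 - 26.6 = 63.5 C
dz = 1873 - 74 = 1799 m
gradient = dT/dz * 1000 = 63.5/1799 * 1000 = 35.2974 C/km

35.2974


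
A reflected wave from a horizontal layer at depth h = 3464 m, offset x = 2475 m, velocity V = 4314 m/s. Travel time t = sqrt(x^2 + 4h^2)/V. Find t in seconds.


x^2 + 4h^2 = 2475^2 + 4*3464^2 = 6125625 + 47997184 = 54122809
sqrt(54122809) = 7356.8206
t = 7356.8206 / 4314 = 1.7053 s

1.7053


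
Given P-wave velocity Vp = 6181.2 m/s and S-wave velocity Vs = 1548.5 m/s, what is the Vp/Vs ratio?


Vp/Vs = 6181.2 / 1548.5
= 3.9917

3.9917


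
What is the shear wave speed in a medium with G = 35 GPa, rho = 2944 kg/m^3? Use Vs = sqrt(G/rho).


Convert G to Pa: G = 35e9 Pa
Compute G/rho = 35e9 / 2944 = 11888586.9565
Vs = sqrt(11888586.9565) = 3447.98 m/s

3447.98


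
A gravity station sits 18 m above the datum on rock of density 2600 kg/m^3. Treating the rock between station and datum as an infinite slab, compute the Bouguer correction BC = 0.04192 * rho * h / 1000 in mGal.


BC = 0.04192 * rho * h / 1000
= 0.04192 * 2600 * 18 / 1000
= 1.9619 mGal

1.9619


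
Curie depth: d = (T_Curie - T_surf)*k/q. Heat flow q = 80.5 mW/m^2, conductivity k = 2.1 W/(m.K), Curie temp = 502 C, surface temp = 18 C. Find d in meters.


T_Curie - T_surf = 502 - 18 = 484 C
Convert q to W/m^2: 80.5 mW/m^2 = 0.0805 W/m^2
d = 484 * 2.1 / 0.0805 = 12626.09 m

12626.09


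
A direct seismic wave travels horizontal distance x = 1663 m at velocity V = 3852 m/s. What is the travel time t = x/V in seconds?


t = x / V
= 1663 / 3852
= 0.4317 s

0.4317


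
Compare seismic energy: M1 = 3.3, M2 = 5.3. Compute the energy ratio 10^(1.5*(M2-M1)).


M2 - M1 = 5.3 - 3.3 = 2.0
1.5 * 2.0 = 3.0
ratio = 10^3.0 = 1000.0

1000.0


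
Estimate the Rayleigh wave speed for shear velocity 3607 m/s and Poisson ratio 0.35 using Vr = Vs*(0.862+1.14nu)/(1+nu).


Numerator factor = 0.862 + 1.14*0.35 = 1.261
Denominator = 1 + 0.35 = 1.35
Vr = 3607 * 1.261 / 1.35 = 3369.21 m/s

3369.21


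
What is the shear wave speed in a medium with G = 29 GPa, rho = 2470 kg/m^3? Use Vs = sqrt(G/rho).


Convert G to Pa: G = 29e9 Pa
Compute G/rho = 29e9 / 2470 = 11740890.6883
Vs = sqrt(11740890.6883) = 3426.5 m/s

3426.5


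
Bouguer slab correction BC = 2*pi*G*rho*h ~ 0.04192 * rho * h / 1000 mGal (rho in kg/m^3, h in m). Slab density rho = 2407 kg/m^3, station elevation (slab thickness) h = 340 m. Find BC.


BC = 0.04192 * rho * h / 1000
= 0.04192 * 2407 * 340 / 1000
= 34.3065 mGal

34.3065


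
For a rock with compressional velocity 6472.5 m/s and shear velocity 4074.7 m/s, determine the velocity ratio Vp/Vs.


Vp/Vs = 6472.5 / 4074.7
= 1.5885

1.5885


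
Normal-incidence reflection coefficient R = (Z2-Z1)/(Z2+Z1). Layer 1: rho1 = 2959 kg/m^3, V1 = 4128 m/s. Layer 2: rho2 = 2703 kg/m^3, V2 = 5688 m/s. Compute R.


Z1 = 2959 * 4128 = 12214752
Z2 = 2703 * 5688 = 15374664
R = (15374664 - 12214752) / (15374664 + 12214752) = 3159912 / 27589416 = 0.1145

0.1145


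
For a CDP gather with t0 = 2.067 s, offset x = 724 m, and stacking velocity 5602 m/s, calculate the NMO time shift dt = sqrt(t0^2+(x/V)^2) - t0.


x/Vnmo = 724/5602 = 0.12924
(x/Vnmo)^2 = 0.016703
t0^2 = 4.272489
sqrt(4.272489 + 0.016703) = 2.071036
dt = 2.071036 - 2.067 = 0.004036

0.004036


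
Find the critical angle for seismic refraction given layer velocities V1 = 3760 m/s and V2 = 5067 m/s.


V1/V2 = 3760/5067 = 0.742056
theta_c = arcsin(0.742056) = 47.9069 degrees

47.9069


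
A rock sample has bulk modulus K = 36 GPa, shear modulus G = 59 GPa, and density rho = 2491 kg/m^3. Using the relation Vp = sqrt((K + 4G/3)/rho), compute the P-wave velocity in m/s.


First compute the effective modulus:
K + 4G/3 = 36e9 + 4*59e9/3 = 114666666666.67 Pa
Then divide by density:
114666666666.67 / 2491 = 46032383.2464 Pa/(kg/m^3)
Take the square root:
Vp = sqrt(46032383.2464) = 6784.72 m/s

6784.72


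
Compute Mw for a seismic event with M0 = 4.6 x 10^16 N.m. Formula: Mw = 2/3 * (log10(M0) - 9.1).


log10(M0) = log10(4.6 x 10^16) = 16.6628
Mw = 2/3 * (16.6628 - 9.1)
= 2/3 * 7.5628
= 5.04

5.04


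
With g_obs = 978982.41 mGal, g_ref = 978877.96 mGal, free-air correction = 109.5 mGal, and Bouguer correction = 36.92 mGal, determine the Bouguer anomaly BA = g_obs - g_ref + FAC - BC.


BA = g_obs - g_ref + FAC - BC
= 978982.41 - 978877.96 + 109.5 - 36.92
= 177.03 mGal

177.03


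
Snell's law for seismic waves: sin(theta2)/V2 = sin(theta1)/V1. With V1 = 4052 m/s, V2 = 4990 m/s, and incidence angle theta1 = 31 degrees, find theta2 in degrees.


sin(theta1) = sin(31 deg) = 0.515038
sin(theta2) = V2/V1 * sin(theta1) = 4990/4052 * 0.515038 = 0.634265
theta2 = arcsin(0.634265) = 39.3655 degrees

39.3655


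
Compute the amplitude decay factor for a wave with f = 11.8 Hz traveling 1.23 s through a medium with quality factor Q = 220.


pi*f*t/Q = pi*11.8*1.23/220 = 0.207259
A/A0 = exp(-0.207259) = 0.812809

0.812809


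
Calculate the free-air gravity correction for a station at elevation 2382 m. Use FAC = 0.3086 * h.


FAC = 0.3086 * h
= 0.3086 * 2382
= 735.0852 mGal

735.0852


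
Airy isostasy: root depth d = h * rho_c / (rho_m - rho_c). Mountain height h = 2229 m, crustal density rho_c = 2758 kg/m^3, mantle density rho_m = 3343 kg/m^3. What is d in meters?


rho_m - rho_c = 3343 - 2758 = 585
d = 2229 * 2758 / 585
= 6147582 / 585
= 10508.69 m

10508.69


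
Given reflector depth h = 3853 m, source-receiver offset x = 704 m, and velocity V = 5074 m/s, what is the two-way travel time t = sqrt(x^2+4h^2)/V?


x^2 + 4h^2 = 704^2 + 4*3853^2 = 495616 + 59382436 = 59878052
sqrt(59878052) = 7738.091
t = 7738.091 / 5074 = 1.525 s

1.525


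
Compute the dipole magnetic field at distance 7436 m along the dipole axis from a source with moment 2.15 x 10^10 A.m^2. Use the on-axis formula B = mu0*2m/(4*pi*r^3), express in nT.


m = 2.15 x 10^10 = 21500000000 A.m^2
2m = 43000000000 A.m^2
r^3 = 7436^3 = 411166897856
B = (4pi*10^-7) * 43000000000 / (4*pi * 411166897856) * 1e9
= 54035.393642 / 5166875622814.86 * 1e9
= 10.458 nT

10.458


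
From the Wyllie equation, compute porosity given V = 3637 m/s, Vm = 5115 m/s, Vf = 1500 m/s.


1/V - 1/Vm = 1/3637 - 1/5115 = 7.945e-05
1/Vf - 1/Vm = 1/1500 - 1/5115 = 0.00047116
phi = 7.945e-05 / 0.00047116 = 0.1686

0.1686


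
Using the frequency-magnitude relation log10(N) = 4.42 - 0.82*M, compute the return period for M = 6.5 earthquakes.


log10(N) = 4.42 - 0.82*6.5 = -0.91
N = 10^-0.91 = 0.123027
T = 1/N = 1/0.123027 = 8.1283 years

8.1283


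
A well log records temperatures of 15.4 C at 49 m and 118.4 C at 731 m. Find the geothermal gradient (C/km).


dT = 118.4 - 15.4 = 103.0 C
dz = 731 - 49 = 682 m
gradient = dT/dz * 1000 = 103.0/682 * 1000 = 151.0264 C/km

151.0264


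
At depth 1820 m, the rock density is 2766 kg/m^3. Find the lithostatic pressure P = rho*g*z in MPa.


P = rho * g * z / 1e6
= 2766 * 9.81 * 1820 / 1e6
= 49384717.2 / 1e6
= 49.3847 MPa

49.3847


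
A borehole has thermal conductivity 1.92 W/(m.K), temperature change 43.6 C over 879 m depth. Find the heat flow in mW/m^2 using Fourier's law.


q = k * dT / dz * 1000
= 1.92 * 43.6 / 879 * 1000
= 0.095235 * 1000
= 95.2355 mW/m^2

95.2355


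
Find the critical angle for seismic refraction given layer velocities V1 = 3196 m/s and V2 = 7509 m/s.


V1/V2 = 3196/7509 = 0.425623
theta_c = arcsin(0.425623) = 25.1901 degrees

25.1901


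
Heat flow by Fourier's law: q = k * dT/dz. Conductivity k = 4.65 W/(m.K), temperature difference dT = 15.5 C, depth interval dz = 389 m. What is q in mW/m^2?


q = k * dT / dz * 1000
= 4.65 * 15.5 / 389 * 1000
= 0.185283 * 1000
= 185.2828 mW/m^2

185.2828


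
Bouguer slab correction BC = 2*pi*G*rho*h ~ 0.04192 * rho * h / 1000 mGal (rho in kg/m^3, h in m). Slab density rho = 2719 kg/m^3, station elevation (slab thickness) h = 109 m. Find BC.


BC = 0.04192 * rho * h / 1000
= 0.04192 * 2719 * 109 / 1000
= 12.4239 mGal

12.4239


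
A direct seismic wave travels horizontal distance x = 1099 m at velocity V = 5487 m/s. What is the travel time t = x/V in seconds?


t = x / V
= 1099 / 5487
= 0.2003 s

0.2003


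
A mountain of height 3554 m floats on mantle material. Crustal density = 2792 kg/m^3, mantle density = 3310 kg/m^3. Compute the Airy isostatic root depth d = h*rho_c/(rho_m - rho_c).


rho_m - rho_c = 3310 - 2792 = 518
d = 3554 * 2792 / 518
= 9922768 / 518
= 19155.92 m

19155.92


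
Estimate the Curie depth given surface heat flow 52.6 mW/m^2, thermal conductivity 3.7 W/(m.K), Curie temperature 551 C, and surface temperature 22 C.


T_Curie - T_surf = 551 - 22 = 529 C
Convert q to W/m^2: 52.6 mW/m^2 = 0.0526 W/m^2
d = 529 * 3.7 / 0.0526 = 37211.03 m

37211.03


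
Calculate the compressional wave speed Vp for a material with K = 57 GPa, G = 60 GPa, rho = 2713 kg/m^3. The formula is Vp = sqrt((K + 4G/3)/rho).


First compute the effective modulus:
K + 4G/3 = 57e9 + 4*60e9/3 = 137000000000.0 Pa
Then divide by density:
137000000000.0 / 2713 = 50497604.1283 Pa/(kg/m^3)
Take the square root:
Vp = sqrt(50497604.1283) = 7106.17 m/s

7106.17


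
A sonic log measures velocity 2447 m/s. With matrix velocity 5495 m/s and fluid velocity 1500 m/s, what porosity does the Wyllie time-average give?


1/V - 1/Vm = 1/2447 - 1/5495 = 0.00022668
1/Vf - 1/Vm = 1/1500 - 1/5495 = 0.00048468
phi = 0.00022668 / 0.00048468 = 0.4677

0.4677


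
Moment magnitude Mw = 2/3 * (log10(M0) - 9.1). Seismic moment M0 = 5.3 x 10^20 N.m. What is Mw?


log10(M0) = log10(5.3 x 10^20) = 20.7243
Mw = 2/3 * (20.7243 - 9.1)
= 2/3 * 11.6243
= 7.75

7.75


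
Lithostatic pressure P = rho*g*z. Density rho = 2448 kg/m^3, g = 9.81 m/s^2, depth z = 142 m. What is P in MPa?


P = rho * g * z / 1e6
= 2448 * 9.81 * 142 / 1e6
= 3410112.96 / 1e6
= 3.4101 MPa

3.4101


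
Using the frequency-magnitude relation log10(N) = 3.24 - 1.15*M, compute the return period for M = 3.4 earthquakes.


log10(N) = 3.24 - 1.15*3.4 = -0.67
N = 10^-0.67 = 0.213796
T = 1/N = 1/0.213796 = 4.6774 years

4.6774


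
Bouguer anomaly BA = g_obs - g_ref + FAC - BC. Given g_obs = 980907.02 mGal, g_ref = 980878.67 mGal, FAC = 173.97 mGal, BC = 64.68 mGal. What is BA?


BA = g_obs - g_ref + FAC - BC
= 980907.02 - 980878.67 + 173.97 - 64.68
= 137.64 mGal

137.64


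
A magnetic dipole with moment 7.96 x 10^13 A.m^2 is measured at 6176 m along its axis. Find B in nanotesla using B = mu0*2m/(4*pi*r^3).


m = 7.96 x 10^13 = 79600000000000 A.m^2
2m = 159200000000000 A.m^2
r^3 = 6176^3 = 235571019776
B = (4pi*10^-7) * 159200000000000 / (4*pi * 235571019776) * 1e9
= 200056620.180598 / 2960272740507.75 * 1e9
= 67580.469 nT

67580.469


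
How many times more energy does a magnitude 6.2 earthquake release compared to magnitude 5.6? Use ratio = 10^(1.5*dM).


M2 - M1 = 6.2 - 5.6 = 0.6
1.5 * 0.6 = 0.9
ratio = 10^0.9 = 7.94

7.94


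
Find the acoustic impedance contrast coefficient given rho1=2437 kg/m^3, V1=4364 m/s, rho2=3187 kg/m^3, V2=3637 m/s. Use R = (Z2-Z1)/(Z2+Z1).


Z1 = 2437 * 4364 = 10635068
Z2 = 3187 * 3637 = 11591119
R = (11591119 - 10635068) / (11591119 + 10635068) = 956051 / 22226187 = 0.043

0.043


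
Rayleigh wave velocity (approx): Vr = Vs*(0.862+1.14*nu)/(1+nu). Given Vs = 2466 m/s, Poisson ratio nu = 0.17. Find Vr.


Numerator factor = 0.862 + 1.14*0.17 = 1.0558
Denominator = 1 + 0.17 = 1.17
Vr = 2466 * 1.0558 / 1.17 = 2225.3 m/s

2225.3


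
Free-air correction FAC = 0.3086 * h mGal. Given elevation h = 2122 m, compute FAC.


FAC = 0.3086 * h
= 0.3086 * 2122
= 654.8492 mGal

654.8492


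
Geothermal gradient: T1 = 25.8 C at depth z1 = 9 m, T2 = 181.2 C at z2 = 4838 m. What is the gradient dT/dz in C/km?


dT = 181.2 - 25.8 = 155.4 C
dz = 4838 - 9 = 4829 m
gradient = dT/dz * 1000 = 155.4/4829 * 1000 = 32.1806 C/km

32.1806


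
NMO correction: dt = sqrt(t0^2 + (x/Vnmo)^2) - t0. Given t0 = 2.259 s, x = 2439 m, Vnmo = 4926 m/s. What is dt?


x/Vnmo = 2439/4926 = 0.495128
(x/Vnmo)^2 = 0.245152
t0^2 = 5.103081
sqrt(5.103081 + 0.245152) = 2.312625
dt = 2.312625 - 2.259 = 0.053625

0.053625


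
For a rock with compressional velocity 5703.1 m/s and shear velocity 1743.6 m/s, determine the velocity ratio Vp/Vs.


Vp/Vs = 5703.1 / 1743.6
= 3.2709

3.2709


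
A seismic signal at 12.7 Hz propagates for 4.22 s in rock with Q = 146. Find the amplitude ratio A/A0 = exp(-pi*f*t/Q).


pi*f*t/Q = pi*12.7*4.22/146 = 1.153223
A/A0 = exp(-1.153223) = 0.315618

0.315618


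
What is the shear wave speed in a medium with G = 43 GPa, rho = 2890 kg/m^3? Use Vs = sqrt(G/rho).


Convert G to Pa: G = 43e9 Pa
Compute G/rho = 43e9 / 2890 = 14878892.7336
Vs = sqrt(14878892.7336) = 3857.32 m/s

3857.32


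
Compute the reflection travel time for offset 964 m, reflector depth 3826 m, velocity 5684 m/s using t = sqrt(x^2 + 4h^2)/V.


x^2 + 4h^2 = 964^2 + 4*3826^2 = 929296 + 58553104 = 59482400
sqrt(59482400) = 7712.4834
t = 7712.4834 / 5684 = 1.3569 s

1.3569


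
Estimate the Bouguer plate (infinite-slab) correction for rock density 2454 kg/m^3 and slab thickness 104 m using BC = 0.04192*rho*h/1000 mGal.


BC = 0.04192 * rho * h / 1000
= 0.04192 * 2454 * 104 / 1000
= 10.6987 mGal

10.6987


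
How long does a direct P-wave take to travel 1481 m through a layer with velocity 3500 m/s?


t = x / V
= 1481 / 3500
= 0.4231 s

0.4231


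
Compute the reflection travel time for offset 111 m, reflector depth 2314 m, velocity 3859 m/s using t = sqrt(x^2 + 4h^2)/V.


x^2 + 4h^2 = 111^2 + 4*2314^2 = 12321 + 21418384 = 21430705
sqrt(21430705) = 4629.3309
t = 4629.3309 / 3859 = 1.1996 s

1.1996


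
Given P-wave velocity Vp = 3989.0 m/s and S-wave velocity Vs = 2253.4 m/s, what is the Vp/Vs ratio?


Vp/Vs = 3989.0 / 2253.4
= 1.7702

1.7702


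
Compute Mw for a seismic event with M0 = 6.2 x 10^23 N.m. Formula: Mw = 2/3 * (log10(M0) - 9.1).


log10(M0) = log10(6.2 x 10^23) = 23.7924
Mw = 2/3 * (23.7924 - 9.1)
= 2/3 * 14.6924
= 9.79

9.79


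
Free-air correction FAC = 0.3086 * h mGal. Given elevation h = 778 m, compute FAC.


FAC = 0.3086 * h
= 0.3086 * 778
= 240.0908 mGal

240.0908


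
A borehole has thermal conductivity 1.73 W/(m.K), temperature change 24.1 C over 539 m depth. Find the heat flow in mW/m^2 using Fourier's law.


q = k * dT / dz * 1000
= 1.73 * 24.1 / 539 * 1000
= 0.077353 * 1000
= 77.3525 mW/m^2

77.3525


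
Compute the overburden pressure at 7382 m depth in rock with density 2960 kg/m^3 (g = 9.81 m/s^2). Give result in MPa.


P = rho * g * z / 1e6
= 2960 * 9.81 * 7382 / 1e6
= 214355563.2 / 1e6
= 214.3556 MPa

214.3556


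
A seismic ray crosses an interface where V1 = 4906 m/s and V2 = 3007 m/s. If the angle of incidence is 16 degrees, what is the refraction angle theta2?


sin(theta1) = sin(16 deg) = 0.275637
sin(theta2) = V2/V1 * sin(theta1) = 3007/4906 * 0.275637 = 0.168944
theta2 = arcsin(0.168944) = 9.7265 degrees

9.7265


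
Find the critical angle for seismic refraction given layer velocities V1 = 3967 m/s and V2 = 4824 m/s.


V1/V2 = 3967/4824 = 0.822347
theta_c = arcsin(0.822347) = 55.3204 degrees

55.3204


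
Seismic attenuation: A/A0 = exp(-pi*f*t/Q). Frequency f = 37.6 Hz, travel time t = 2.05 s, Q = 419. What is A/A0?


pi*f*t/Q = pi*37.6*2.05/419 = 0.577933
A/A0 = exp(-0.577933) = 0.561057

0.561057


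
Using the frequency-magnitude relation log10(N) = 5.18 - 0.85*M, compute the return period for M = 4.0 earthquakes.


log10(N) = 5.18 - 0.85*4.0 = 1.78
N = 10^1.78 = 60.255959
T = 1/N = 1/60.255959 = 0.0166 years

0.0166


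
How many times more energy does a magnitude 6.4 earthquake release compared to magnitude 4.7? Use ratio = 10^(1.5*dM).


M2 - M1 = 6.4 - 4.7 = 1.7
1.5 * 1.7 = 2.55
ratio = 10^2.55 = 354.81

354.81


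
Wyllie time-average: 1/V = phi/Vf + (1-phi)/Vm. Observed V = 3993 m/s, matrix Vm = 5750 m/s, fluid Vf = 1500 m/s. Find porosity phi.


1/V - 1/Vm = 1/3993 - 1/5750 = 7.653e-05
1/Vf - 1/Vm = 1/1500 - 1/5750 = 0.00049275
phi = 7.653e-05 / 0.00049275 = 0.1553

0.1553


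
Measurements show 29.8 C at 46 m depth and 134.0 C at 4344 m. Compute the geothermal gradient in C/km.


dT = 134.0 - 29.8 = 104.2 C
dz = 4344 - 46 = 4298 m
gradient = dT/dz * 1000 = 104.2/4298 * 1000 = 24.2438 C/km

24.2438


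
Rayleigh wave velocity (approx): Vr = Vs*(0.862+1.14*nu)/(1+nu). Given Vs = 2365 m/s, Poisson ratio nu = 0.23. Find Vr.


Numerator factor = 0.862 + 1.14*0.23 = 1.1242
Denominator = 1 + 0.23 = 1.23
Vr = 2365 * 1.1242 / 1.23 = 2161.57 m/s

2161.57


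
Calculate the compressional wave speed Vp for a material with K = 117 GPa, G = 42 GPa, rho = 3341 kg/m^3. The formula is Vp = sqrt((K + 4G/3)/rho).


First compute the effective modulus:
K + 4G/3 = 117e9 + 4*42e9/3 = 173000000000.0 Pa
Then divide by density:
173000000000.0 / 3341 = 51780903.921 Pa/(kg/m^3)
Take the square root:
Vp = sqrt(51780903.921) = 7195.89 m/s

7195.89


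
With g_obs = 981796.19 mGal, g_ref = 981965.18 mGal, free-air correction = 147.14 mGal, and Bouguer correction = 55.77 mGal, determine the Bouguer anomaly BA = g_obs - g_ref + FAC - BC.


BA = g_obs - g_ref + FAC - BC
= 981796.19 - 981965.18 + 147.14 - 55.77
= -77.62 mGal

-77.62


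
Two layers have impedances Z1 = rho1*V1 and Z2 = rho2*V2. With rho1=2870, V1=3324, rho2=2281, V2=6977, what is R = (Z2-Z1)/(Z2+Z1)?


Z1 = 2870 * 3324 = 9539880
Z2 = 2281 * 6977 = 15914537
R = (15914537 - 9539880) / (15914537 + 9539880) = 6374657 / 25454417 = 0.2504

0.2504


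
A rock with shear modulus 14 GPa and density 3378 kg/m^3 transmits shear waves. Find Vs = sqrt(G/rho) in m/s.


Convert G to Pa: G = 14e9 Pa
Compute G/rho = 14e9 / 3378 = 4144464.18
Vs = sqrt(4144464.18) = 2035.8 m/s

2035.8


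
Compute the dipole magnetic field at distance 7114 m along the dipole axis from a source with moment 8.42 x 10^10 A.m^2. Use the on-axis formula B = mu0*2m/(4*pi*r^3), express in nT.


m = 8.42 x 10^10 = 84200000000 A.m^2
2m = 168400000000 A.m^2
r^3 = 7114^3 = 360032397544
B = (4pi*10^-7) * 168400000000 / (4*pi * 360032397544) * 1e9
= 211617.681146 / 4524300540714.2 * 1e9
= 46.7736 nT

46.7736


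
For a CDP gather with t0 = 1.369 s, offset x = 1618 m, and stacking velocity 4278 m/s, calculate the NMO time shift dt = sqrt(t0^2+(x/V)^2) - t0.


x/Vnmo = 1618/4278 = 0.378214
(x/Vnmo)^2 = 0.143046
t0^2 = 1.874161
sqrt(1.874161 + 0.143046) = 1.420284
dt = 1.420284 - 1.369 = 0.051284

0.051284


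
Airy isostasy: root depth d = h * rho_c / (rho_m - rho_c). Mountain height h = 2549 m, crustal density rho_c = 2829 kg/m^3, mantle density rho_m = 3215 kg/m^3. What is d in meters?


rho_m - rho_c = 3215 - 2829 = 386
d = 2549 * 2829 / 386
= 7211121 / 386
= 18681.66 m

18681.66


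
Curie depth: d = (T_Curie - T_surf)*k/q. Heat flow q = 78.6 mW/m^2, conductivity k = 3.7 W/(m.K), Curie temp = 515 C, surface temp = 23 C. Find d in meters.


T_Curie - T_surf = 515 - 23 = 492 C
Convert q to W/m^2: 78.6 mW/m^2 = 0.0786 W/m^2
d = 492 * 3.7 / 0.0786 = 23160.31 m

23160.31


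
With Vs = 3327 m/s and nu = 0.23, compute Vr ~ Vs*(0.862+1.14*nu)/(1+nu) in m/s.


Numerator factor = 0.862 + 1.14*0.23 = 1.1242
Denominator = 1 + 0.23 = 1.23
Vr = 3327 * 1.1242 / 1.23 = 3040.82 m/s

3040.82


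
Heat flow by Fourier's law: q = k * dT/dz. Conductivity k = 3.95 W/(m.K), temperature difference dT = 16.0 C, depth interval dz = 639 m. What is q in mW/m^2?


q = k * dT / dz * 1000
= 3.95 * 16.0 / 639 * 1000
= 0.098905 * 1000
= 98.9045 mW/m^2

98.9045


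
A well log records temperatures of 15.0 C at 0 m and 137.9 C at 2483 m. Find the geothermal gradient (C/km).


dT = 137.9 - 15.0 = 122.9 C
dz = 2483 - 0 = 2483 m
gradient = dT/dz * 1000 = 122.9/2483 * 1000 = 49.4966 C/km

49.4966


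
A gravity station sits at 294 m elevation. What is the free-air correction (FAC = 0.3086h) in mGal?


FAC = 0.3086 * h
= 0.3086 * 294
= 90.7284 mGal

90.7284


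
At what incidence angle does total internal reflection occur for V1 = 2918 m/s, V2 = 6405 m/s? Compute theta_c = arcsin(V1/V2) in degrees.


V1/V2 = 2918/6405 = 0.455582
theta_c = arcsin(0.455582) = 27.1024 degrees

27.1024


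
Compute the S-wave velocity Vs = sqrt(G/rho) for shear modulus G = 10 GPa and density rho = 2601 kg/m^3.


Convert G to Pa: G = 10e9 Pa
Compute G/rho = 10e9 / 2601 = 3844675.125
Vs = sqrt(3844675.125) = 1960.78 m/s

1960.78


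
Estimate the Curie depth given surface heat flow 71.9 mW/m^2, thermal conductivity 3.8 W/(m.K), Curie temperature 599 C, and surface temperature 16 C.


T_Curie - T_surf = 599 - 16 = 583 C
Convert q to W/m^2: 71.9 mW/m^2 = 0.0719 W/m^2
d = 583 * 3.8 / 0.0719 = 30812.24 m

30812.24


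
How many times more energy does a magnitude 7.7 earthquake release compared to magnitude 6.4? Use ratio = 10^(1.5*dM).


M2 - M1 = 7.7 - 6.4 = 1.3
1.5 * 1.3 = 1.95
ratio = 10^1.95 = 89.13

89.13


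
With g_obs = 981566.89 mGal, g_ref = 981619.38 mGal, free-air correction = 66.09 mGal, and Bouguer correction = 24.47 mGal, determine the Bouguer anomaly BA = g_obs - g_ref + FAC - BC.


BA = g_obs - g_ref + FAC - BC
= 981566.89 - 981619.38 + 66.09 - 24.47
= -10.87 mGal

-10.87


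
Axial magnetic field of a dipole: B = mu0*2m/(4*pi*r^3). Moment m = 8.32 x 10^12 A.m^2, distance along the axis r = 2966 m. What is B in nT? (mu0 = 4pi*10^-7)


m = 8.32 x 10^12 = 8320000000000 A.m^2
2m = 16640000000000 A.m^2
r^3 = 2966^3 = 26092364696
B = (4pi*10^-7) * 16640000000000 / (4*pi * 26092364696) * 1e9
= 20910440.702294 / 327886324974.96 * 1e9
= 63773.4456 nT

63773.4456


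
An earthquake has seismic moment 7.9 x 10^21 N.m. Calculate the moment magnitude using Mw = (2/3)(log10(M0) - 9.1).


log10(M0) = log10(7.9 x 10^21) = 21.8976
Mw = 2/3 * (21.8976 - 9.1)
= 2/3 * 12.7976
= 8.53

8.53


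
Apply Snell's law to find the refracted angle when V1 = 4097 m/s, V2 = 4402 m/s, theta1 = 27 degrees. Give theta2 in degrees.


sin(theta1) = sin(27 deg) = 0.45399
sin(theta2) = V2/V1 * sin(theta1) = 4402/4097 * 0.45399 = 0.487788
theta2 = arcsin(0.487788) = 29.1953 degrees

29.1953


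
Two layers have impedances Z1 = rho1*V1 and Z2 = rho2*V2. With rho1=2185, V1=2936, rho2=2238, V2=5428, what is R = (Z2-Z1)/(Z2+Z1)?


Z1 = 2185 * 2936 = 6415160
Z2 = 2238 * 5428 = 12147864
R = (12147864 - 6415160) / (12147864 + 6415160) = 5732704 / 18563024 = 0.3088

0.3088


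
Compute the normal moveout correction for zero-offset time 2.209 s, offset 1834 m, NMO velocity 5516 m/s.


x/Vnmo = 1834/5516 = 0.332487
(x/Vnmo)^2 = 0.110548
t0^2 = 4.879681
sqrt(4.879681 + 0.110548) = 2.233882
dt = 2.233882 - 2.209 = 0.024882

0.024882


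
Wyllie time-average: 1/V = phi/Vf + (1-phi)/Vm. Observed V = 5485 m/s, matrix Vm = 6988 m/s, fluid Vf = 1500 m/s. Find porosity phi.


1/V - 1/Vm = 1/5485 - 1/6988 = 3.921e-05
1/Vf - 1/Vm = 1/1500 - 1/6988 = 0.00052356
phi = 3.921e-05 / 0.00052356 = 0.0749

0.0749


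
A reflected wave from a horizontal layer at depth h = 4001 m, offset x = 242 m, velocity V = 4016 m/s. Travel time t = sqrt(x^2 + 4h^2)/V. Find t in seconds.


x^2 + 4h^2 = 242^2 + 4*4001^2 = 58564 + 64032004 = 64090568
sqrt(64090568) = 8005.6585
t = 8005.6585 / 4016 = 1.9934 s

1.9934


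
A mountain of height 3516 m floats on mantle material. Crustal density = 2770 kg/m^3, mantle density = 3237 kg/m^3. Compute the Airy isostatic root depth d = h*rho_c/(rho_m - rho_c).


rho_m - rho_c = 3237 - 2770 = 467
d = 3516 * 2770 / 467
= 9739320 / 467
= 20855.07 m

20855.07


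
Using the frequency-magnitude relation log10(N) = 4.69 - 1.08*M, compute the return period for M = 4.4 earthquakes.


log10(N) = 4.69 - 1.08*4.4 = -0.062
N = 10^-0.062 = 0.866962
T = 1/N = 1/0.866962 = 1.1535 years

1.1535


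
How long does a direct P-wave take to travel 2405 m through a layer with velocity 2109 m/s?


t = x / V
= 2405 / 2109
= 1.1404 s

1.1404


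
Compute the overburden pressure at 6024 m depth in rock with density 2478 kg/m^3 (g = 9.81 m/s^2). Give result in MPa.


P = rho * g * z / 1e6
= 2478 * 9.81 * 6024 / 1e6
= 146438500.32 / 1e6
= 146.4385 MPa

146.4385


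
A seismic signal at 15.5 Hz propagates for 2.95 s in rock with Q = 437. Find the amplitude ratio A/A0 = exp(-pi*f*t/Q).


pi*f*t/Q = pi*15.5*2.95/437 = 0.328717
A/A0 = exp(-0.328717) = 0.719847

0.719847


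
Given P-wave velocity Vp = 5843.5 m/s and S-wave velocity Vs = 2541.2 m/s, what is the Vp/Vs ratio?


Vp/Vs = 5843.5 / 2541.2
= 2.2995

2.2995


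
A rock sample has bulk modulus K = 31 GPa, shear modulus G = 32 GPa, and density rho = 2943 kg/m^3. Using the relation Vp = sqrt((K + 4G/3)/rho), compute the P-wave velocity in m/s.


First compute the effective modulus:
K + 4G/3 = 31e9 + 4*32e9/3 = 73666666666.67 Pa
Then divide by density:
73666666666.67 / 2943 = 25031147.3553 Pa/(kg/m^3)
Take the square root:
Vp = sqrt(25031147.3553) = 5003.11 m/s

5003.11


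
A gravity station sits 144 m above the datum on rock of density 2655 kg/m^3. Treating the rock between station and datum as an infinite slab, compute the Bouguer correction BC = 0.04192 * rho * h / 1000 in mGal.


BC = 0.04192 * rho * h / 1000
= 0.04192 * 2655 * 144 / 1000
= 16.0269 mGal

16.0269


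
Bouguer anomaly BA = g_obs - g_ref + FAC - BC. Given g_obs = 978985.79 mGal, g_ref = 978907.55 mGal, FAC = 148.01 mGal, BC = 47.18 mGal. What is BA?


BA = g_obs - g_ref + FAC - BC
= 978985.79 - 978907.55 + 148.01 - 47.18
= 179.07 mGal

179.07


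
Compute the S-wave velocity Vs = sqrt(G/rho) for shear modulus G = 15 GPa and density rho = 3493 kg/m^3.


Convert G to Pa: G = 15e9 Pa
Compute G/rho = 15e9 / 3493 = 4294302.8915
Vs = sqrt(4294302.8915) = 2072.27 m/s

2072.27


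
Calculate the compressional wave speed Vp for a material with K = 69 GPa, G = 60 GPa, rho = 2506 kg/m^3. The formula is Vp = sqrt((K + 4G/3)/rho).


First compute the effective modulus:
K + 4G/3 = 69e9 + 4*60e9/3 = 149000000000.0 Pa
Then divide by density:
149000000000.0 / 2506 = 59457302.4741 Pa/(kg/m^3)
Take the square root:
Vp = sqrt(59457302.4741) = 7710.86 m/s

7710.86


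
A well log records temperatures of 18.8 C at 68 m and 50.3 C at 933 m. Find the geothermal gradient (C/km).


dT = 50.3 - 18.8 = 31.5 C
dz = 933 - 68 = 865 m
gradient = dT/dz * 1000 = 31.5/865 * 1000 = 36.4162 C/km

36.4162


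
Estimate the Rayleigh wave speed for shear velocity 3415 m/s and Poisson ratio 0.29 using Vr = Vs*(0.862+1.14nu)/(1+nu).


Numerator factor = 0.862 + 1.14*0.29 = 1.1926
Denominator = 1 + 0.29 = 1.29
Vr = 3415 * 1.1926 / 1.29 = 3157.15 m/s

3157.15


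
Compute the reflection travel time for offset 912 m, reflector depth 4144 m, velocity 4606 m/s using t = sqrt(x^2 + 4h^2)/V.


x^2 + 4h^2 = 912^2 + 4*4144^2 = 831744 + 68690944 = 69522688
sqrt(69522688) = 8338.0266
t = 8338.0266 / 4606 = 1.8103 s

1.8103


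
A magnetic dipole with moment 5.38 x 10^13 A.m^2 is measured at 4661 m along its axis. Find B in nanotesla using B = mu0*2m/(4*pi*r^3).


m = 5.38 x 10^13 = 53800000000000 A.m^2
2m = 107600000000000 A.m^2
r^3 = 4661^3 = 101259856781
B = (4pi*10^-7) * 107600000000000 / (4*pi * 101259856781) * 1e9
= 135214147.810505 / 1272468888666.98 * 1e9
= 106261.2603 nT

106261.2603


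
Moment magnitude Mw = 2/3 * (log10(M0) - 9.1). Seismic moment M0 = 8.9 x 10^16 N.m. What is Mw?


log10(M0) = log10(8.9 x 10^16) = 16.9494
Mw = 2/3 * (16.9494 - 9.1)
= 2/3 * 7.8494
= 5.23

5.23


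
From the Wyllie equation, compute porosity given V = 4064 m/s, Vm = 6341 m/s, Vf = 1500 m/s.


1/V - 1/Vm = 1/4064 - 1/6341 = 8.836e-05
1/Vf - 1/Vm = 1/1500 - 1/6341 = 0.00050896
phi = 8.836e-05 / 0.00050896 = 0.1736

0.1736


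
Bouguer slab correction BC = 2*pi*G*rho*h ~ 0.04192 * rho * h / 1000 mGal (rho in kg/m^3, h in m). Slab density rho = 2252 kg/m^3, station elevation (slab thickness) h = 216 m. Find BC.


BC = 0.04192 * rho * h / 1000
= 0.04192 * 2252 * 216 / 1000
= 20.3912 mGal

20.3912


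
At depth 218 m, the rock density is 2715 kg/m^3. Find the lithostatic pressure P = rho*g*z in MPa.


P = rho * g * z / 1e6
= 2715 * 9.81 * 218 / 1e6
= 5806244.7 / 1e6
= 5.8062 MPa

5.8062


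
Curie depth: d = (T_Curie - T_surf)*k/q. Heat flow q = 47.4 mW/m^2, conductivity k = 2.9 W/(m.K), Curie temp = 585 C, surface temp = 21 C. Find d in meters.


T_Curie - T_surf = 585 - 21 = 564 C
Convert q to W/m^2: 47.4 mW/m^2 = 0.0474 W/m^2
d = 564 * 2.9 / 0.0474 = 34506.33 m

34506.33


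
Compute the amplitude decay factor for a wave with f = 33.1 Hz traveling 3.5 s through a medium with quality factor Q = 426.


pi*f*t/Q = pi*33.1*3.5/426 = 0.854351
A/A0 = exp(-0.854351) = 0.425559

0.425559


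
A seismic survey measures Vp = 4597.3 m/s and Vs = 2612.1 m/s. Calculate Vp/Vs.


Vp/Vs = 4597.3 / 2612.1
= 1.76

1.76


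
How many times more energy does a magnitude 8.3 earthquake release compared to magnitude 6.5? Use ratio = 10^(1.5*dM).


M2 - M1 = 8.3 - 6.5 = 1.8
1.5 * 1.8 = 2.7
ratio = 10^2.7 = 501.19

501.19
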